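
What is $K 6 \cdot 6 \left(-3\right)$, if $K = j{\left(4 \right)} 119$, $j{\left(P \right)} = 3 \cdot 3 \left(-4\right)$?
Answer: $462672$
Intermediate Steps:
$j{\left(P \right)} = -36$ ($j{\left(P \right)} = 9 \left(-4\right) = -36$)
$K = -4284$ ($K = \left(-36\right) 119 = -4284$)
$K 6 \cdot 6 \left(-3\right) = - 4284 \cdot 6 \cdot 6 \left(-3\right) = - 4284 \cdot 36 \left(-3\right) = \left(-4284\right) \left(-108\right) = 462672$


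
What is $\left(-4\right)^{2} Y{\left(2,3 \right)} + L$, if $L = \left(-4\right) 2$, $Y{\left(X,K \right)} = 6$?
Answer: $88$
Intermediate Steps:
$L = -8$
$\left(-4\right)^{2} Y{\left(2,3 \right)} + L = \left(-4\right)^{2} \cdot 6 - 8 = 16 \cdot 6 - 8 = 96 - 8 = 88$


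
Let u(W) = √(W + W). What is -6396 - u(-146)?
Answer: -6396 - 2*I*√73 ≈ -6396.0 - 17.088*I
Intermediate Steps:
u(W) = √2*√W (u(W) = √(2*W) = √2*√W)
-6396 - u(-146) = -6396 - √2*√(-146) = -6396 - √2*I*√146 = -6396 - 2*I*√73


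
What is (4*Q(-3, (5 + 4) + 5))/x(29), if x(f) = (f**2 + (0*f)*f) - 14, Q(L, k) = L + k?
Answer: 44/827 ≈ 0.053204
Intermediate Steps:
x(f) = -14 + f**2 (x(f) = (f**2 + 0*f) - 14 = (f**2 + 0) - 14 = f**2 - 14 = -14 + f**2)
(4*Q(-3, (5 + 4) + 5))/x(29) = (4*(-3 + ((5 + 4) + 5)))/(-14 + 29**2) = (4*(-3 + (9 + 5)))/(-14 + 841) = (4*(-3 + 14))/827 = (4*11)*(1/827) = 44*(1/827) = 44/827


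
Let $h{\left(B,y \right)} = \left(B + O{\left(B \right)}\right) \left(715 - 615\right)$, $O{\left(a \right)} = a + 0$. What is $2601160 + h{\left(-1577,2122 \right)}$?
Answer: $2285760$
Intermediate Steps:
$O{\left(a \right)} = a$
$h{\left(B,y \right)} = 200 B$ ($h{\left(B,y \right)} = \left(B + B\right) \left(715 - 615\right) = 2 B 100 = 200 B$)
$2601160 + h{\left(-1577,2122 \right)} = 2601160 + 200 \left(-1577\right) = 2601160 - 315400 = 2285760$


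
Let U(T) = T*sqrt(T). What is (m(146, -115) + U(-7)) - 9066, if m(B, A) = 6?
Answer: -9060 - 7*I*sqrt(7) ≈ -9060.0 - 18.52*I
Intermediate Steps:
U(T) = T**(3/2)
(m(146, -115) + U(-7)) - 9066 = (6 + (-7)**(3/2)) - 9066 = (6 - 7*I*sqrt(7)) - 9066 = -9060 - 7*I*sqrt(7)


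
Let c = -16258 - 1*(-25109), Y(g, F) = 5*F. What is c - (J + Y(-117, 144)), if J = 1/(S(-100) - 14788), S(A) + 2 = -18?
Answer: 120403849/14808 ≈ 8131.0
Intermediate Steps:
S(A) = -20 (S(A) = -2 - 18 = -20)
J = -1/14808 (J = 1/(-20 - 14788) = 1/(-14808) = -1/14808 ≈ -6.7531e-5)
c = 8851 (c = -16258 + 25109 = 8851)
c - (J + Y(-117, 144)) = 8851 - (-1/14808 + 5*144) = 8851 - (-1/14808 + 720) = 8851 - 1*10661759/14808 = 8851 - 10661759/14808 = 120403849/14808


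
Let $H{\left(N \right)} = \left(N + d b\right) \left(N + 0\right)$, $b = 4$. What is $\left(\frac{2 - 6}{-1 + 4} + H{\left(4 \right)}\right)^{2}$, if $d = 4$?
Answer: $\frac{55696}{9} \approx 6188.4$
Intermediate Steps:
$H{\left(N \right)} = N \left(16 + N\right)$ ($H{\left(N \right)} = \left(N + 4 \cdot 4\right) \left(N + 0\right) = \left(N + 16\right) N = \left(16 + N\right) N = N \left(16 + N\right)$)
$\left(\frac{2 - 6}{-1 + 4} + H{\left(4 \right)}\right)^{2} = \left(\frac{2 - 6}{-1 + 4} + 4 \left(16 + 4\right)\right)^{2} = \left(- \frac{4}{3} + 4 \cdot 20\right)^{2} = \left(\left(-4\right) \frac{1}{3} + 80\right)^{2} = \left(- \frac{4}{3} + 80\right)^{2} = \left(\frac{236}{3}\right)^{2} = \frac{55696}{9}$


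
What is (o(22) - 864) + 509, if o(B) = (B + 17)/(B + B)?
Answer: -15581/44 ≈ -354.11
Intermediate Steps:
o(B) = (17 + B)/(2*B) (o(B) = (17 + B)/((2*B)) = (17 + B)*(1/(2*B)) = (17 + B)/(2*B))
(o(22) - 864) + 509 = ((½)*(17 + 22)/22 - 864) + 509 = ((½)*(1/22)*39 - 864) + 509 = (39/44 - 864) + 509 = -37977/44 + 509 = -15581/44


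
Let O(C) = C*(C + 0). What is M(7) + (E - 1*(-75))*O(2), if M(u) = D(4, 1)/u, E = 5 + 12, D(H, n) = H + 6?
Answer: 2586/7 ≈ 369.43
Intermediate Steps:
D(H, n) = 6 + H
E = 17
M(u) = 10/u (M(u) = (6 + 4)/u = 10/u)
O(C) = C² (O(C) = C*C = C²)
M(7) + (E - 1*(-75))*O(2) = 10/7 + (17 - 1*(-75))*2² = 10*(⅐) + (17 + 75)*4 = 10/7 + 92*4 = 10/7 + 368 = 2586/7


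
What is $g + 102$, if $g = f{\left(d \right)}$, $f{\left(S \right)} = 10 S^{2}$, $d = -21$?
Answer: $4512$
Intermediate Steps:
$g = 4410$ ($g = 10 \left(-21\right)^{2} = 10 \cdot 441 = 4410$)
$g + 102 = 4410 + 102 = 4512$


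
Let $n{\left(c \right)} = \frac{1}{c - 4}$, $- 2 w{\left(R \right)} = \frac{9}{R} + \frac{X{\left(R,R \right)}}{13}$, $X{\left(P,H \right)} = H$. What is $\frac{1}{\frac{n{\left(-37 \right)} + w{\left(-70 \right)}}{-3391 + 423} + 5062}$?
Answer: $\frac{221472160}{1121091870043} \approx 0.00019755$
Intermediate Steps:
$w{\left(R \right)} = - \frac{9}{2 R} - \frac{R}{26}$ ($w{\left(R \right)} = - \frac{\frac{9}{R} + \frac{R}{13}}{2} = - \frac{9}{2 R} - \frac{R}{26}$)
$n{\left(c \right)} = \frac{1}{-4 + c}$
$\frac{1}{\frac{n{\left(-37 \right)} + w{\left(-70 \right)}}{-3391 + 423} + 5062} = \frac{1}{\frac{\frac{1}{-4 - 37} + \frac{-117 - \left(-70\right)^{2}}{26 \left(-70\right)}}{-3391 + 423} + 5062} = \frac{1}{\frac{\frac{1}{-41} + \frac{1}{26} \left(- \frac{1}{70}\right) \left(-117 - 4900\right)}{-2968} + 5062} = \frac{1}{\left(- \frac{1}{41} + \frac{1}{26} \left(- \frac{1}{70}\right) \left(-117 - 4900\right)\right) \left(- \frac{1}{2968}\right) + 5062} = \frac{1}{\left(- \frac{1}{41} + \frac{1}{26} \left(- \frac{1}{70}\right) \left(-5017\right)\right) \left(- \frac{1}{2968}\right) + 5062} = \frac{1}{\left(- \frac{1}{41} + \frac{5017}{1820}\right) \left(- \frac{1}{2968}\right) + 5062} = \frac{1}{\frac{203877}{74620} \left(- \frac{1}{2968}\right) + 5062} = \frac{1}{- \frac{203877}{221472160} + 5062} = \frac{1}{\frac{1121091870043}{221472160}} = \frac{221472160}{1121091870043}$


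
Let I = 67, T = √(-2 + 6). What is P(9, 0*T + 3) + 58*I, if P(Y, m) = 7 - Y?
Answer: 3884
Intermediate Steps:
T = 2 (T = √4 = 2)
P(9, 0*T + 3) + 58*I = (7 - 1*9) + 58*67 = (7 - 9) + 3886 = -2 + 3886 = 3884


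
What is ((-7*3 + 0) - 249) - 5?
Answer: -275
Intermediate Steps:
((-7*3 + 0) - 249) - 5 = ((-21 + 0) - 249) - 5 = (-21 - 249) - 5 = -270 - 5 = -275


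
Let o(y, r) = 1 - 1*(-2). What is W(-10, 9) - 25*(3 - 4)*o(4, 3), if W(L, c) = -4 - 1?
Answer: 70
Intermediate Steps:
W(L, c) = -5
o(y, r) = 3 (o(y, r) = 1 + 2 = 3)
W(-10, 9) - 25*(3 - 4)*o(4, 3) = -5 - 25*(3 - 4)*3 = -5 - (-25)*3 = -5 - 25*(-3) = -5 + 75 = 70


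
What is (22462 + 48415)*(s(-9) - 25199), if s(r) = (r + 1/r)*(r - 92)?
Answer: -15487262393/9 ≈ -1.7208e+9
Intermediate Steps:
s(r) = (-92 + r)*(r + 1/r) (s(r) = (r + 1/r)*(-92 + r) = (-92 + r)*(r + 1/r))
(22462 + 48415)*(s(-9) - 25199) = (22462 + 48415)*((1 + (-9)**2 - 92*(-9) - 92/(-9)) - 25199) = 70877*((1 + 81 + 828 - 92*(-1/9)) - 25199) = 70877*((1 + 81 + 828 + 92/9) - 25199) = 70877*(8282/9 - 25199) = 70877*(-218509/9) = -15487262393/9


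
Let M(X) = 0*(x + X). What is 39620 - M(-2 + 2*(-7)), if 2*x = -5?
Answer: 39620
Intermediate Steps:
x = -5/2 (x = (½)*(-5) = -5/2 ≈ -2.5000)
M(X) = 0 (M(X) = 0*(-5/2 + X) = 0)
39620 - M(-2 + 2*(-7)) = 39620 - 1*0 = 39620 + 0 = 39620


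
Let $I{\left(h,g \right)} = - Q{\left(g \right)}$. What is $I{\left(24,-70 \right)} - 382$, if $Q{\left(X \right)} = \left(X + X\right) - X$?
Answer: $-312$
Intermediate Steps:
$Q{\left(X \right)} = X$ ($Q{\left(X \right)} = 2 X - X = X$)
$I{\left(h,g \right)} = - g$
$I{\left(24,-70 \right)} - 382 = \left(-1\right) \left(-70\right) - 382 = 70 - 382 = -312$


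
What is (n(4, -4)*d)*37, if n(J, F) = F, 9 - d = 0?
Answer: -1332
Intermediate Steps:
d = 9 (d = 9 - 1*0 = 9 + 0 = 9)
(n(4, -4)*d)*37 = -4*9*37 = -36*37 = -1332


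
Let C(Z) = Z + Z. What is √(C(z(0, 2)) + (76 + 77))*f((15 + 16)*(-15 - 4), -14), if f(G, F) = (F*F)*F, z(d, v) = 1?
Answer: -2744*√155 ≈ -34163.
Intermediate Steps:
C(Z) = 2*Z
f(G, F) = F³ (f(G, F) = F²*F = F³)
√(C(z(0, 2)) + (76 + 77))*f((15 + 16)*(-15 - 4), -14) = √(2*1 + (76 + 77))*(-14)³ = √(2 + 153)*(-2744) = √155*(-2744) = -2744*√155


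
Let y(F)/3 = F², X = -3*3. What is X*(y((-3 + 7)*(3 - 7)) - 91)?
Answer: -6093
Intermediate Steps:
X = -9
y(F) = 3*F²
X*(y((-3 + 7)*(3 - 7)) - 91) = -9*(3*((-3 + 7)*(3 - 7))² - 91) = -9*(3*(4*(-4))² - 91) = -9*(3*(-16)² - 91) = -9*(3*256 - 91) = -9*(768 - 91) = -9*677 = -6093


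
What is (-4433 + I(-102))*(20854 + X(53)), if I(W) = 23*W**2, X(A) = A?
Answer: 4910197113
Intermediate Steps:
(-4433 + I(-102))*(20854 + X(53)) = (-4433 + 23*(-102)**2)*(20854 + 53) = (-4433 + 23*10404)*20907 = (-4433 + 239292)*20907 = 234859*20907 = 4910197113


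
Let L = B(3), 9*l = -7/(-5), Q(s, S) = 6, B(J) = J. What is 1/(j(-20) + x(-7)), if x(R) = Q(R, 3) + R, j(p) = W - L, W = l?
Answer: -45/173 ≈ -0.26012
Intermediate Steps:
l = 7/45 (l = (-7/(-5))/9 = (-7*(-1/5))/9 = (1/9)*(7/5) = 7/45 ≈ 0.15556)
L = 3
W = 7/45 ≈ 0.15556
j(p) = -128/45 (j(p) = 7/45 - 1*3 = 7/45 - 3 = -128/45)
x(R) = 6 + R
1/(j(-20) + x(-7)) = 1/(-128/45 + (6 - 7)) = 1/(-128/45 - 1) = 1/(-173/45) = -45/173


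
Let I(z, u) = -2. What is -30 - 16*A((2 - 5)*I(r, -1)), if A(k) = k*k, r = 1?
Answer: -606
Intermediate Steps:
A(k) = k²
-30 - 16*A((2 - 5)*I(r, -1)) = -30 - 16*4*(2 - 5)² = -30 - 16*(-3*(-2))² = -30 - 16*6² = -30 - 16*36 = -30 - 576 = -606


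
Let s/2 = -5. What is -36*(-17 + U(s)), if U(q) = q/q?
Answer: 576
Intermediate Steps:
s = -10 (s = 2*(-5) = -10)
U(q) = 1
-36*(-17 + U(s)) = -36*(-17 + 1) = -36*(-16) = 576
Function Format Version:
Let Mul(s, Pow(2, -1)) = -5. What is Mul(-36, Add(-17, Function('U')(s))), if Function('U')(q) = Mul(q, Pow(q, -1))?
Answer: 576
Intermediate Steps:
s = -10 (s = Mul(2, -5) = -10)
Function('U')(q) = 1
Mul(-36, Add(-17, Function('U')(s))) = Mul(-36, Add(-17, 1)) = Mul(-36, -16) = 576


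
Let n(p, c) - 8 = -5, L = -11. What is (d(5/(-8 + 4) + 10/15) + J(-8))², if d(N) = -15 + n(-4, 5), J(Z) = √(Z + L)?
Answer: (12 - I*√19)² ≈ 125.0 - 104.61*I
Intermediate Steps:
n(p, c) = 3 (n(p, c) = 8 - 5 = 3)
J(Z) = √(-11 + Z) (J(Z) = √(Z - 11) = √(-11 + Z))
d(N) = -12 (d(N) = -15 + 3 = -12)
(d(5/(-8 + 4) + 10/15) + J(-8))² = (-12 + √(-11 - 8))² = (-12 + √(-19))² = (-12 + I*√19)²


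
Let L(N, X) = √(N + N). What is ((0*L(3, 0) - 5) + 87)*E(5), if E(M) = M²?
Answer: 2050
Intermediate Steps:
L(N, X) = √2*√N (L(N, X) = √(2*N) = √2*√N)
((0*L(3, 0) - 5) + 87)*E(5) = ((0*(√2*√3) - 5) + 87)*5² = ((0*√6 - 5) + 87)*25 = ((0 - 5) + 87)*25 = (-5 + 87)*25 = 82*25 = 2050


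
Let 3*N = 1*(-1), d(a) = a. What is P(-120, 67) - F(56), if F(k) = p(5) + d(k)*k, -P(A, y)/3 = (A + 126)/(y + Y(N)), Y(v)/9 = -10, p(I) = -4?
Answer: -72018/23 ≈ -3131.2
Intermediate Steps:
N = -⅓ (N = (1*(-1))/3 = (⅓)*(-1) = -⅓ ≈ -0.33333)
Y(v) = -90 (Y(v) = 9*(-10) = -90)
P(A, y) = -3*(126 + A)/(-90 + y) (P(A, y) = -3*(A + 126)/(y - 90) = -3*(126 + A)/(-90 + y))
F(k) = -4 + k² (F(k) = -4 + k*k = -4 + k²)
P(-120, 67) - F(56) = 3*(-126 - 1*(-120))/(-90 + 67) - (-4 + 56²) = 3*(-126 + 120)/(-23) - (-4 + 3136) = 3*(-1/23)*(-6) - 1*3132 = 18/23 - 3132 = -72018/23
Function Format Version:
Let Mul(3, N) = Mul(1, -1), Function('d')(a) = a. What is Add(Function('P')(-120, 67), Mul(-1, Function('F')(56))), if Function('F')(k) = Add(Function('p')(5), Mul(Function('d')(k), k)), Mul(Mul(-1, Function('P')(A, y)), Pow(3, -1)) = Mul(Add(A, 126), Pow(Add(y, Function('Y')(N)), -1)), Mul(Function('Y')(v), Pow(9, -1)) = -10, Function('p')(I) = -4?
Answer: Rational(-72018, 23) ≈ -3131.2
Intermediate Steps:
N = Rational(-1, 3) (N = Mul(Rational(1, 3), Mul(1, -1)) = Mul(Rational(1, 3), -1) = Rational(-1, 3) ≈ -0.33333)
Function('Y')(v) = -90 (Function('Y')(v) = Mul(9, -10) = -90)
Function('P')(A, y) = Mul(-3, Pow(Add(-90, y), -1), Add(126, A)) (Function('P')(A, y) = Mul(-3, Mul(Add(A, 126), Pow(Add(y, -90), -1))) = Mul(-3, Mul(Add(126, A), Pow(Add(-90, y), -1))) = Mul(-3, Mul(Pow(Add(-90, y), -1), Add(126, A))) = Mul(-3, Pow(Add(-90, y), -1), Add(126, A)))
Function('F')(k) = Add(-4, Pow(k, 2)) (Function('F')(k) = Add(-4, Mul(k, k)) = Add(-4, Pow(k, 2)))
Add(Function('P')(-120, 67), Mul(-1, Function('F')(56))) = Add(Mul(3, Pow(Add(-90, 67), -1), Add(-126, Mul(-1, -120))), Mul(-1, Add(-4, Pow(56, 2)))) = Add(Mul(3, Pow(-23, -1), Add(-126, 120)), Mul(-1, Add(-4, 3136))) = Add(Mul(3, Rational(-1, 23), -6), Mul(-1, 3132)) = Add(Rational(18, 23), -3132) = Rational(-72018, 23)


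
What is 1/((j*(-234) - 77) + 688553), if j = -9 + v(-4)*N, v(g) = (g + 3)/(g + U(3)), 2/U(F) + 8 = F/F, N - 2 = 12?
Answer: 5/3449088 ≈ 1.4497e-6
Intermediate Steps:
N = 14 (N = 2 + 12 = 14)
U(F) = -2/7 (U(F) = 2/(-8 + F/F) = 2/(-8 + 1) = 2/(-7) = 2*(-⅐) = -2/7)
v(g) = (3 + g)/(-2/7 + g) (v(g) = (g + 3)/(g - 2/7) = (3 + g)/(-2/7 + g))
j = -86/15 (j = -9 + (7*(3 - 4)/(-2 + 7*(-4)))*14 = -9 + (7*(-1)/(-2 - 28))*14 = -9 + (7*(-1)/(-30))*14 = -9 + (7*(-1/30)*(-1))*14 = -9 + (7/30)*14 = -9 + 49/15 = -86/15 ≈ -5.7333)
1/((j*(-234) - 77) + 688553) = 1/((-86/15*(-234) - 77) + 688553) = 1/((6708/5 - 77) + 688553) = 1/(6323/5 + 688553) = 1/(3449088/5) = 5/3449088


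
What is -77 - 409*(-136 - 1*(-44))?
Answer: 37551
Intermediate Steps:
-77 - 409*(-136 - 1*(-44)) = -77 - 409*(-136 + 44) = -77 - 409*(-92) = -77 + 37628 = 37551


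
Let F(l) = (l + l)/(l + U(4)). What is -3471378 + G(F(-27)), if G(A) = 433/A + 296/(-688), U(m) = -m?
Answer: -4029981763/1161 ≈ -3.4711e+6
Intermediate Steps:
F(l) = 2*l/(-4 + l) (F(l) = (l + l)/(l - 1*4) = (2*l)/(l - 4) = (2*l)/(-4 + l) = 2*l/(-4 + l))
G(A) = -37/86 + 433/A (G(A) = 433/A + 296*(-1/688) = 433/A - 37/86 = -37/86 + 433/A)
-3471378 + G(F(-27)) = -3471378 + (-37/86 + 433/((2*(-27)/(-4 - 27)))) = -3471378 + (-37/86 + 433/((2*(-27)/(-31)))) = -3471378 + (-37/86 + 433/((2*(-27)*(-1/31)))) = -3471378 + (-37/86 + 433/(54/31)) = -3471378 + (-37/86 + 433*(31/54)) = -3471378 + (-37/86 + 13423/54) = -3471378 + 288095/1161 = -4029981763/1161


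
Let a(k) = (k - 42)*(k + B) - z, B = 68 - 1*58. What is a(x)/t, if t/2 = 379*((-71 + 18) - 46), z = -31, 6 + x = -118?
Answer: -18955/75042 ≈ -0.25259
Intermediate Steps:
B = 10 (B = 68 - 58 = 10)
x = -124 (x = -6 - 118 = -124)
a(k) = 31 + (-42 + k)*(10 + k) (a(k) = (k - 42)*(k + 10) - 1*(-31) = (-42 + k)*(10 + k) + 31 = 31 + (-42 + k)*(10 + k))
t = -75042 (t = 2*(379*((-71 + 18) - 46)) = 2*(379*(-53 - 46)) = 2*(379*(-99)) = 2*(-37521) = -75042)
a(x)/t = (-389 + (-124)**2 - 32*(-124))/(-75042) = (-389 + 15376 + 3968)*(-1/75042) = 18955*(-1/75042) = -18955/75042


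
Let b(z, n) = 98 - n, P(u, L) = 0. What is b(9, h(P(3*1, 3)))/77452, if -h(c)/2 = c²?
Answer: 49/38726 ≈ 0.0012653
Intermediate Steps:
h(c) = -2*c²
b(9, h(P(3*1, 3)))/77452 = (98 - (-2)*0²)/77452 = (98 - (-2)*0)*(1/77452) = (98 - 1*0)*(1/77452) = (98 + 0)*(1/77452) = 98*(1/77452) = 49/38726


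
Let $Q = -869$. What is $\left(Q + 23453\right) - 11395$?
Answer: $11189$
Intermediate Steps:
$\left(Q + 23453\right) - 11395 = \left(-869 + 23453\right) - 11395 = 22584 - 11395 = 11189$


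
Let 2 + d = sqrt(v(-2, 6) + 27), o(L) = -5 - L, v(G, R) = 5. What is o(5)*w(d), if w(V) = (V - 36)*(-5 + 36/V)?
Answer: -9340/7 + 14360*sqrt(2)/7 ≈ 1566.9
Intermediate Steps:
d = -2 + 4*sqrt(2) (d = -2 + sqrt(5 + 27) = -2 + sqrt(32) = -2 + 4*sqrt(2) ≈ 3.6569)
w(V) = (-36 + V)*(-5 + 36/V)
o(5)*w(d) = (-5 - 1*5)*(216 - 1296/(-2 + 4*sqrt(2)) - 5*(-2 + 4*sqrt(2))) = (-5 - 5)*(216 - 1296/(-2 + 4*sqrt(2)) + (10 - 20*sqrt(2))) = -10*(226 - 1296/(-2 + 4*sqrt(2)) - 20*sqrt(2)) = -2260 + 200*sqrt(2) + 12960/(-2 + 4*sqrt(2))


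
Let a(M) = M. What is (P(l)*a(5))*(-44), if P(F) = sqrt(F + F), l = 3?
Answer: -220*sqrt(6) ≈ -538.89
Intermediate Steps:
P(F) = sqrt(2)*sqrt(F) (P(F) = sqrt(2*F) = sqrt(2)*sqrt(F))
(P(l)*a(5))*(-44) = ((sqrt(2)*sqrt(3))*5)*(-44) = (sqrt(6)*5)*(-44) = (5*sqrt(6))*(-44) = -220*sqrt(6)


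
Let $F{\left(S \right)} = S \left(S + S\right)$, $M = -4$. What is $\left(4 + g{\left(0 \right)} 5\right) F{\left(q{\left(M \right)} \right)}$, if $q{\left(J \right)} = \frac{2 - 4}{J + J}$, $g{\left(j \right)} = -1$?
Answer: $- \frac{1}{8} \approx -0.125$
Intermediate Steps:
$q{\left(J \right)} = - \frac{1}{J}$ ($q{\left(J \right)} = - \frac{2}{2 J} = - 2 \frac{1}{2 J} = - \frac{1}{J}$)
$F{\left(S \right)} = 2 S^{2}$ ($F{\left(S \right)} = S 2 S = 2 S^{2}$)
$\left(4 + g{\left(0 \right)} 5\right) F{\left(q{\left(M \right)} \right)} = \left(4 - 5\right) 2 \left(- \frac{1}{-4}\right)^{2} = \left(4 - 5\right) 2 \left(\left(-1\right) \left(- \frac{1}{4}\right)\right)^{2} = - \frac{2}{16} = \left(-1\right) \frac{1}{8} = - \frac{1}{8}$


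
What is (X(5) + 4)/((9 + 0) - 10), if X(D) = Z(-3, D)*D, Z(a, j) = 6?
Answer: -34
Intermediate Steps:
X(D) = 6*D
(X(5) + 4)/((9 + 0) - 10) = (6*5 + 4)/((9 + 0) - 10) = (30 + 4)/(9 - 10) = 34/(-1) = -1*34 = -34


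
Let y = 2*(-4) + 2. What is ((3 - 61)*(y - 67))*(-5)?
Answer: -21170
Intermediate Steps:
y = -6 (y = -8 + 2 = -6)
((3 - 61)*(y - 67))*(-5) = ((3 - 61)*(-6 - 67))*(-5) = -58*(-73)*(-5) = 4234*(-5) = -21170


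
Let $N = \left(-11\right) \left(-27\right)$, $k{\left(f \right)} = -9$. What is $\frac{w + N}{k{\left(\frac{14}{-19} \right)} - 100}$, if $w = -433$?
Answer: $\frac{136}{109} \approx 1.2477$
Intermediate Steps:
$N = 297$
$\frac{w + N}{k{\left(\frac{14}{-19} \right)} - 100} = \frac{-433 + 297}{-9 - 100} = - \frac{136}{-109} = \left(-136\right) \left(- \frac{1}{109}\right) = \frac{136}{109}$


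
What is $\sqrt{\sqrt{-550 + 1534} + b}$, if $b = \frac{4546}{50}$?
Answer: $\frac{\sqrt{2273 + 50 \sqrt{246}}}{5} \approx 11.058$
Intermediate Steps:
$b = \frac{2273}{25}$ ($b = 4546 \cdot \frac{1}{50} = \frac{2273}{25} \approx 90.92$)
$\sqrt{\sqrt{-550 + 1534} + b} = \sqrt{\sqrt{-550 + 1534} + \frac{2273}{25}} = \sqrt{\sqrt{984} + \frac{2273}{25}} = \sqrt{2 \sqrt{246} + \frac{2273}{25}} = \sqrt{\frac{2273}{25} + 2 \sqrt{246}}$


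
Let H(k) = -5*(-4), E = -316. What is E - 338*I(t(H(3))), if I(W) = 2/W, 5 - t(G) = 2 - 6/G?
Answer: -17188/33 ≈ -520.85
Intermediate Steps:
H(k) = 20
t(G) = 3 + 6/G (t(G) = 5 - (2 - 6/G) = 5 + (-2 + 6/G) = 3 + 6/G)
E - 338*I(t(H(3))) = -316 - 676/(3 + 6/20) = -316 - 676/(3 + 6*(1/20)) = -316 - 676/(3 + 3/10) = -316 - 676/33/10 = -316 - 676*10/33 = -316 - 338*20/33 = -316 - 6760/33 = -17188/33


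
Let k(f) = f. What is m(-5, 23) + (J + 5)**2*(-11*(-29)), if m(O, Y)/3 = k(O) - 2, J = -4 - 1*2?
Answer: 298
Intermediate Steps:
J = -6 (J = -4 - 2 = -6)
m(O, Y) = -6 + 3*O (m(O, Y) = 3*(O - 2) = 3*(-2 + O) = -6 + 3*O)
m(-5, 23) + (J + 5)**2*(-11*(-29)) = (-6 + 3*(-5)) + (-6 + 5)**2*(-11*(-29)) = (-6 - 15) + (-1)**2*319 = -21 + 1*319 = -21 + 319 = 298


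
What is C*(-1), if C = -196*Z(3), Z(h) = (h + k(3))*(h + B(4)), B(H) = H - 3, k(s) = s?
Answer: 4704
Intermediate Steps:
B(H) = -3 + H
Z(h) = (1 + h)*(3 + h) (Z(h) = (h + 3)*(h + (-3 + 4)) = (3 + h)*(h + 1) = (3 + h)*(1 + h) = (1 + h)*(3 + h))
C = -4704 (C = -196*(3 + 3² + 4*3) = -196*(3 + 9 + 12) = -196*24 = -4704)
C*(-1) = -4704*(-1) = 4704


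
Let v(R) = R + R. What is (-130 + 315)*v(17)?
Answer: 6290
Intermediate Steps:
v(R) = 2*R
(-130 + 315)*v(17) = (-130 + 315)*(2*17) = 185*34 = 6290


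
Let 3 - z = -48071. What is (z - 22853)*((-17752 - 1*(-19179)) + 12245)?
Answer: 344821512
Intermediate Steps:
z = 48074 (z = 3 - 1*(-48071) = 3 + 48071 = 48074)
(z - 22853)*((-17752 - 1*(-19179)) + 12245) = (48074 - 22853)*((-17752 - 1*(-19179)) + 12245) = 25221*((-17752 + 19179) + 12245) = 25221*(1427 + 12245) = 25221*13672 = 344821512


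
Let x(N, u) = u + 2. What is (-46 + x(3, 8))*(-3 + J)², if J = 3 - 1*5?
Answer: -900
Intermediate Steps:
x(N, u) = 2 + u
J = -2 (J = 3 - 5 = -2)
(-46 + x(3, 8))*(-3 + J)² = (-46 + (2 + 8))*(-3 - 2)² = (-46 + 10)*(-5)² = -36*25 = -900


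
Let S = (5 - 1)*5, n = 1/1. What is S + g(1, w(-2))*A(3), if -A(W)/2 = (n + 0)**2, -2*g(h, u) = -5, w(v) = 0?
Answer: 15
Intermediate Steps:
g(h, u) = 5/2 (g(h, u) = -1/2*(-5) = 5/2)
n = 1
S = 20 (S = 4*5 = 20)
A(W) = -2 (A(W) = -2*(1 + 0)**2 = -2*1**2 = -2*1 = -2)
S + g(1, w(-2))*A(3) = 20 + (5/2)*(-2) = 20 - 5 = 15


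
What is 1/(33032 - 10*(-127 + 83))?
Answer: 1/33472 ≈ 2.9876e-5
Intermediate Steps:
1/(33032 - 10*(-127 + 83)) = 1/(33032 - 10*(-44)) = 1/(33032 + 440) = 1/33472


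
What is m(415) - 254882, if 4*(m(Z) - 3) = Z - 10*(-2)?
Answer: -1019081/4 ≈ -2.5477e+5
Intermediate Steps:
m(Z) = 8 + Z/4 (m(Z) = 3 + (Z - 10*(-2))/4 = 3 + (Z + 20)/4 = 3 + (20 + Z)/4 = 3 + (5 + Z/4) = 8 + Z/4)
m(415) - 254882 = (8 + (1/4)*415) - 254882 = (8 + 415/4) - 254882 = 447/4 - 254882 = -1019081/4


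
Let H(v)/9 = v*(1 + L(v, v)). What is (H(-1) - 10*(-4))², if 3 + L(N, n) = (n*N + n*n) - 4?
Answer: 5776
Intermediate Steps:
L(N, n) = -7 + n² + N*n (L(N, n) = -3 + ((n*N + n*n) - 4) = -3 + ((N*n + n²) - 4) = -3 + ((n² + N*n) - 4) = -3 + (-4 + n² + N*n) = -7 + n² + N*n)
H(v) = 9*v*(-6 + 2*v²) (H(v) = 9*(v*(1 + (-7 + v² + v*v))) = 9*(v*(1 + (-7 + v² + v²))) = 9*(v*(1 + (-7 + 2*v²))) = 9*(v*(-6 + 2*v²)) = 9*v*(-6 + 2*v²))
(H(-1) - 10*(-4))² = (18*(-1)*(-3 + (-1)²) - 10*(-4))² = (18*(-1)*(-3 + 1) + 40)² = (18*(-1)*(-2) + 40)² = (36 + 40)² = 76² = 5776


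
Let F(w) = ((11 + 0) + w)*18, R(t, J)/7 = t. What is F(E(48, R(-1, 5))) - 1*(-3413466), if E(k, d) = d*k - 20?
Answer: 3407256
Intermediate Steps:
R(t, J) = 7*t
E(k, d) = -20 + d*k
F(w) = 198 + 18*w (F(w) = (11 + w)*18 = 198 + 18*w)
F(E(48, R(-1, 5))) - 1*(-3413466) = (198 + 18*(-20 + (7*(-1))*48)) - 1*(-3413466) = (198 + 18*(-20 - 7*48)) + 3413466 = (198 + 18*(-20 - 336)) + 3413466 = (198 + 18*(-356)) + 3413466 = (198 - 6408) + 3413466 = -6210 + 3413466 = 3407256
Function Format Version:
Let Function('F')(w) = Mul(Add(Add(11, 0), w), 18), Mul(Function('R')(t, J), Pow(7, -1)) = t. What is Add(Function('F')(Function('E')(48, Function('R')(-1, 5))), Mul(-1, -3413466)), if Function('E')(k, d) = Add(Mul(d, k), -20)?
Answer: 3407256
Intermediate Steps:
Function('R')(t, J) = Mul(7, t)
Function('E')(k, d) = Add(-20, Mul(d, k))
Function('F')(w) = Add(198, Mul(18, w)) (Function('F')(w) = Mul(Add(11, w), 18) = Add(198, Mul(18, w)))
Add(Function('F')(Function('E')(48, Function('R')(-1, 5))), Mul(-1, -3413466)) = Add(Add(198, Mul(18, Add(-20, Mul(Mul(7, -1), 48)))), Mul(-1, -3413466)) = Add(Add(198, Mul(18, Add(-20, Mul(-7, 48)))), 3413466) = Add(Add(198, Mul(18, Add(-20, -336))), 3413466) = Add(Add(198, Mul(18, -356)), 3413466) = Add(Add(198, -6408), 3413466) = Add(-6210, 3413466) = 3407256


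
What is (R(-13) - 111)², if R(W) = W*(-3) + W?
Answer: 7225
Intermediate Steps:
R(W) = -2*W (R(W) = -3*W + W = -2*W)
(R(-13) - 111)² = (-2*(-13) - 111)² = (26 - 111)² = (-85)² = 7225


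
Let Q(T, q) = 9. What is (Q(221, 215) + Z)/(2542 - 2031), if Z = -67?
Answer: -58/511 ≈ -0.11350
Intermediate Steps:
(Q(221, 215) + Z)/(2542 - 2031) = (9 - 67)/(2542 - 2031) = -58/511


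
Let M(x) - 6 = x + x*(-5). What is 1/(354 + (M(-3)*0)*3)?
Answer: 1/354 ≈ 0.0028249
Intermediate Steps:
M(x) = 6 - 4*x (M(x) = 6 + (x + x*(-5)) = 6 + (x - 5*x) = 6 - 4*x)
1/(354 + (M(-3)*0)*3) = 1/(354 + ((6 - 4*(-3))*0)*3) = 1/(354 + ((6 + 12)*0)*3) = 1/(354 + (18*0)*3) = 1/(354 + 0*3) = 1/(354 + 0) = 1/354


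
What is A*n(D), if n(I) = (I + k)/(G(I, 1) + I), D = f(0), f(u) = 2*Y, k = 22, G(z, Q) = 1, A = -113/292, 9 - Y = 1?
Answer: -2147/2482 ≈ -0.86503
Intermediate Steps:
Y = 8 (Y = 9 - 1*1 = 9 - 1 = 8)
A = -113/292 (A = -113*1/292 = -113/292 ≈ -0.38699)
f(u) = 16 (f(u) = 2*8 = 16)
D = 16
n(I) = (22 + I)/(1 + I) (n(I) = (I + 22)/(1 + I) = (22 + I)/(1 + I))
A*n(D) = -113*(22 + 16)/(292*(1 + 16)) = -113*38/(292*17) = -113*38/4964 = -113/292*38/17 = -2147/2482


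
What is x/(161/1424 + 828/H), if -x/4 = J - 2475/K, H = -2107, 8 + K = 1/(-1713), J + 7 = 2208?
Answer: 82580640649472/2302015145 ≈ 35873.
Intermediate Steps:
J = 2201 (J = -7 + 2208 = 2201)
K = -13705/1713 (K = -8 + 1/(-1713) = -8 - 1/1713 = -13705/1713 ≈ -8.0006)
x = -27523504/2741 (x = -4*(2201 - 2475/(-13705/1713)) = -4*(2201 - 2475*(-1713)/13705) = -4*(2201 - 1*(-847935/2741)) = -4*(2201 + 847935/2741) = -4*6880876/2741 = -27523504/2741 ≈ -10041.)
x/(161/1424 + 828/H) = -27523504/(2741*(161/1424 + 828/(-2107))) = -27523504/(2741*(161*(1/1424) + 828*(-1/2107))) = -27523504/(2741*(161/1424 - 828/2107)) = -27523504/(2741*(-839845/3000368)) = -27523504/2741*(-3000368/839845) = 82580640649472/2302015145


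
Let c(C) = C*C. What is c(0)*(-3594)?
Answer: 0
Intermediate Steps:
c(C) = C²
c(0)*(-3594) = 0²*(-3594) = 0*(-3594) = 0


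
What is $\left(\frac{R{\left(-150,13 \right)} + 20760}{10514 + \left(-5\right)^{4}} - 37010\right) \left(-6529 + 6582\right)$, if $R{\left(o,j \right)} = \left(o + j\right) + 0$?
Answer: $- \frac{21848389651}{11139} \approx -1.9614 \cdot 10^{6}$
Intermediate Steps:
$R{\left(o,j \right)} = j + o$ ($R{\left(o,j \right)} = \left(j + o\right) + 0 = j + o$)
$\left(\frac{R{\left(-150,13 \right)} + 20760}{10514 + \left(-5\right)^{4}} - 37010\right) \left(-6529 + 6582\right) = \left(\frac{\left(13 - 150\right) + 20760}{10514 + \left(-5\right)^{4}} - 37010\right) \left(-6529 + 6582\right) = \left(\frac{-137 + 20760}{10514 + 625} - 37010\right) 53 = \left(\frac{20623}{11139} - 37010\right) 53 = \left(- \frac{412233767}{11139}\right) 53 = - \frac{21848389651}{11139}$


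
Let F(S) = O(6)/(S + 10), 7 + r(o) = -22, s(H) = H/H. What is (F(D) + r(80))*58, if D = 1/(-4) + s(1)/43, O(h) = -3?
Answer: -2857370/1681 ≈ -1699.8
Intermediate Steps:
s(H) = 1
r(o) = -29 (r(o) = -7 - 22 = -29)
D = -39/172 (D = 1/(-4) + 1/43 = 1*(-1/4) + 1*(1/43) = -1/4 + 1/43 = -39/172 ≈ -0.22674)
F(S) = -3/(10 + S) (F(S) = -3/(S + 10) = -3/(10 + S))
(F(D) + r(80))*58 = (-3/(10 - 39/172) - 29)*58 = (-3/1681/172 - 29)*58 = (-3*172/1681 - 29)*58 = (-516/1681 - 29)*58 = -49265/1681*58 = -2857370/1681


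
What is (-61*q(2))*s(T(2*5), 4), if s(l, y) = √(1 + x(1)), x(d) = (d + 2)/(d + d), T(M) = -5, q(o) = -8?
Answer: 244*√10 ≈ 771.60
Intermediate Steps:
x(d) = (2 + d)/(2*d) (x(d) = (2 + d)/((2*d)) = (2 + d)*(1/(2*d)) = (2 + d)/(2*d))
s(l, y) = √10/2 (s(l, y) = √(1 + (½)*(2 + 1)/1) = √(1 + (½)*1*3) = √(1 + 3/2) = √(5/2) = √10/2)
(-61*q(2))*s(T(2*5), 4) = (-61*(-8))*(√10/2) = 488*(√10/2) = 244*√10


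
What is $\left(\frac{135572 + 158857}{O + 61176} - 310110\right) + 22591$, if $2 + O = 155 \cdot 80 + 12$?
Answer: $- \frac{21157078705}{73586} \approx -2.8752 \cdot 10^{5}$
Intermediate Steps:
$O = 12410$ ($O = -2 + \left(155 \cdot 80 + 12\right) = -2 + \left(12400 + 12\right) = -2 + 12412 = 12410$)
$\left(\frac{135572 + 158857}{O + 61176} - 310110\right) + 22591 = \left(\frac{135572 + 158857}{12410 + 61176} - 310110\right) + 22591 = \left(\frac{294429}{73586} - 310110\right) + 22591 = - \frac{22819460031}{73586} + 22591 = - \frac{21157078705}{73586}$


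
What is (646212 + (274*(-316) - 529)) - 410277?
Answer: 148822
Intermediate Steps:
(646212 + (274*(-316) - 529)) - 410277 = (646212 + (-86584 - 529)) - 410277 = (646212 - 87113) - 410277 = 559099 - 410277 = 148822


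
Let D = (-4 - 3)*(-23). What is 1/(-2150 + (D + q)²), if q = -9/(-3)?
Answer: 1/24746 ≈ 4.0411e-5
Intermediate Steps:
q = 3 (q = -9*(-⅓) = 3)
D = 161 (D = -7*(-23) = 161)
1/(-2150 + (D + q)²) = 1/(-2150 + (161 + 3)²) = 1/(-2150 + 164²) = 1/(-2150 + 26896) = 1/24746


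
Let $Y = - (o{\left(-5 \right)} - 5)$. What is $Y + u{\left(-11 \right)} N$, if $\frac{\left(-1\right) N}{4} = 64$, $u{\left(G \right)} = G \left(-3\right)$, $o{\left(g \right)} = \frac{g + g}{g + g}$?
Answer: $-8444$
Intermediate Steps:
$o{\left(g \right)} = 1$ ($o{\left(g \right)} = \frac{2 g}{2 g} = 2 g \frac{1}{2 g} = 1$)
$u{\left(G \right)} = - 3 G$
$N = -256$ ($N = \left(-4\right) 64 = -256$)
$Y = 4$ ($Y = - (1 - 5) = \left(-1\right) \left(-4\right) = 4$)
$Y + u{\left(-11 \right)} N = 4 + \left(-3\right) \left(-11\right) \left(-256\right) = 4 + 33 \left(-256\right) = 4 - 8448 = -8444$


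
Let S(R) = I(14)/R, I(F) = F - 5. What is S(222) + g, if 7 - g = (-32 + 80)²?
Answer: -169975/74 ≈ -2297.0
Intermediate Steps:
I(F) = -5 + F
S(R) = 9/R (S(R) = (-5 + 14)/R = 9/R)
g = -2297 (g = 7 - (-32 + 80)² = 7 - 1*48² = 7 - 1*2304 = 7 - 2304 = -2297)
S(222) + g = 9/222 - 2297 = 9*(1/222) - 2297 = 3/74 - 2297 = -169975/74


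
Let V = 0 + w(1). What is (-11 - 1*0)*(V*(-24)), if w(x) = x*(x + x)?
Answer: 528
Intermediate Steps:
w(x) = 2*x² (w(x) = x*(2*x) = 2*x²)
V = 2 (V = 0 + 2*1² = 0 + 2*1 = 0 + 2 = 2)
(-11 - 1*0)*(V*(-24)) = (-11 - 1*0)*(2*(-24)) = (-11 + 0)*(-48) = -11*(-48) = 528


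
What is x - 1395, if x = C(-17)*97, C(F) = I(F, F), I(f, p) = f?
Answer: -3044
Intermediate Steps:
C(F) = F
x = -1649 (x = -17*97 = -1649)
x - 1395 = -1649 - 1395 = -3044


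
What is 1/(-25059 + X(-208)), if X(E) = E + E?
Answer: -1/25475 ≈ -3.9254e-5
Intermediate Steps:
X(E) = 2*E
1/(-25059 + X(-208)) = 1/(-25059 + 2*(-208)) = 1/(-25059 - 416) = 1/(-25475) = -1/25475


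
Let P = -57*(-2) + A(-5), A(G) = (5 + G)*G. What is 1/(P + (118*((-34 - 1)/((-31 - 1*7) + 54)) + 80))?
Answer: -8/513 ≈ -0.015595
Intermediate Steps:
A(G) = G*(5 + G)
P = 114 (P = -57*(-2) - 5*(5 - 5) = 114 - 5*0 = 114 + 0 = 114)
1/(P + (118*((-34 - 1)/((-31 - 1*7) + 54)) + 80)) = 1/(114 + (118*((-34 - 1)/((-31 - 1*7) + 54)) + 80)) = 1/(114 + (118*(-35/((-31 - 7) + 54)) + 80)) = 1/(114 + (118*(-35/(-38 + 54)) + 80)) = 1/(114 + (118*(-35/16) + 80)) = 1/(114 + (-2065/8 + 80)) = 1/(114 - 1425/8) = 1/(-513/8) = -8/513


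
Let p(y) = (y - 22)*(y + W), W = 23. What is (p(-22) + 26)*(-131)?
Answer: 2358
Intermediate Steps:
p(y) = (-22 + y)*(23 + y) (p(y) = (y - 22)*(y + 23) = (-22 + y)*(23 + y))
(p(-22) + 26)*(-131) = ((-506 - 22 + (-22)**2) + 26)*(-131) = ((-506 - 22 + 484) + 26)*(-131) = (-44 + 26)*(-131) = -18*(-131) = 2358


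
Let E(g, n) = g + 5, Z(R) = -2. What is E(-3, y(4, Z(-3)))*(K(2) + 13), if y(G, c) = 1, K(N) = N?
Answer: 30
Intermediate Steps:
E(g, n) = 5 + g
E(-3, y(4, Z(-3)))*(K(2) + 13) = (5 - 3)*(2 + 13) = 2*15 = 30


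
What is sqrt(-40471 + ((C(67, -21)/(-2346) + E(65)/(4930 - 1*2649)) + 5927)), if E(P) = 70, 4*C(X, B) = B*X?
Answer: I*sqrt(439637188770084506)/3567484 ≈ 185.86*I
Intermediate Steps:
C(X, B) = B*X/4 (C(X, B) = (B*X)/4 = B*X/4)
sqrt(-40471 + ((C(67, -21)/(-2346) + E(65)/(4930 - 1*2649)) + 5927)) = sqrt(-40471 + ((((1/4)*(-21)*67)/(-2346) + 70/(4930 - 1*2649)) + 5927)) = sqrt(-40471 + ((-1407/4*(-1/2346) + 70/(4930 - 2649)) + 5927)) = sqrt(-40471 + ((469/3128 + 70/2281) + 5927)) = sqrt(-40471 + (1288749/7134968 + 5927)) = sqrt(-40471 + 42290244085/7134968) = sqrt(-246469045843/7134968) = I*sqrt(439637188770084506)/3567484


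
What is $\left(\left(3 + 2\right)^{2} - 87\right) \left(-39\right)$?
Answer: $2418$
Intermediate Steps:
$\left(\left(3 + 2\right)^{2} - 87\right) \left(-39\right) = \left(5^{2} - 87\right) \left(-39\right) = \left(25 - 87\right) \left(-39\right) = \left(-62\right) \left(-39\right) = 2418$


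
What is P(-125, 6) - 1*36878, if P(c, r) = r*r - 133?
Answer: -36975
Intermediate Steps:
P(c, r) = -133 + r² (P(c, r) = r² - 133 = -133 + r²)
P(-125, 6) - 1*36878 = (-133 + 6²) - 1*36878 = (-133 + 36) - 36878 = -97 - 36878 = -36975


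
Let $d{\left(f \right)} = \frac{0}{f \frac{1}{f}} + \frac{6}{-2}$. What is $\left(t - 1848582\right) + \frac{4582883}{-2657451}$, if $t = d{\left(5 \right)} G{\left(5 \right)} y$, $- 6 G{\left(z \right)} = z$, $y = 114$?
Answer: $- \frac{4911763293830}{2657451} \approx -1.8483 \cdot 10^{6}$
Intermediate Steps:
$G{\left(z \right)} = - \frac{z}{6}$
$d{\left(f \right)} = -3$ ($d{\left(f \right)} = \frac{0}{1} + 6 \left(- \frac{1}{2}\right) = 0 \cdot 1 - 3 = 0 - 3 = -3$)
$t = 285$ ($t = - 3 \left(\left(- \frac{1}{6}\right) 5\right) 114 = \left(-3\right) \left(- \frac{5}{6}\right) 114 = \frac{5}{2} \cdot 114 = 285$)
$\left(t - 1848582\right) + \frac{4582883}{-2657451} = \left(285 - 1848582\right) + \frac{4582883}{-2657451} = -1848297 + 4582883 \left(- \frac{1}{2657451}\right) = -1848297 - \frac{4582883}{2657451} = - \frac{4911763293830}{2657451}$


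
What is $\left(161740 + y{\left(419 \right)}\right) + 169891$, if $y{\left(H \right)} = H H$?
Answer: $507192$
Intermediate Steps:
$y{\left(H \right)} = H^{2}$
$\left(161740 + y{\left(419 \right)}\right) + 169891 = \left(161740 + 419^{2}\right) + 169891 = \left(161740 + 175561\right) + 169891 = 337301 + 169891 = 507192$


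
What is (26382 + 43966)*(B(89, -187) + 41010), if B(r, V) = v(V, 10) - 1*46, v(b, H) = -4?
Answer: 2881454080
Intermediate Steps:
B(r, V) = -50 (B(r, V) = -4 - 1*46 = -4 - 46 = -50)
(26382 + 43966)*(B(89, -187) + 41010) = (26382 + 43966)*(-50 + 41010) = 70348*40960 = 2881454080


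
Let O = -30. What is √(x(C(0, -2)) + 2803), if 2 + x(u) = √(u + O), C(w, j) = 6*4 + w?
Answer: √(2801 + I*√6) ≈ 52.924 + 0.0231*I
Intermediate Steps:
C(w, j) = 24 + w
x(u) = -2 + √(-30 + u) (x(u) = -2 + √(u - 30) = -2 + √(-30 + u))
√(x(C(0, -2)) + 2803) = √((-2 + √(-30 + (24 + 0))) + 2803) = √((-2 + √(-30 + 24)) + 2803) = √((-2 + √(-6)) + 2803) = √((-2 + I*√6) + 2803) = √(2801 + I*√6)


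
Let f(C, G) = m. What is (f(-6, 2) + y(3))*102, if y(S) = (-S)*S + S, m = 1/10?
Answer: -3009/5 ≈ -601.80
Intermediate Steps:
m = ⅒ ≈ 0.10000
f(C, G) = ⅒
y(S) = S - S² (y(S) = -S² + S = S - S²)
(f(-6, 2) + y(3))*102 = (⅒ + 3*(1 - 1*3))*102 = (⅒ + 3*(1 - 3))*102 = (⅒ + 3*(-2))*102 = (⅒ - 6)*102 = -59/10*102 = -3009/5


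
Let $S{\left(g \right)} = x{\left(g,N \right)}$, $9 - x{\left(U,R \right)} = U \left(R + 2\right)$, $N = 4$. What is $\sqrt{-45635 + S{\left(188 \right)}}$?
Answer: $i \sqrt{46754} \approx 216.23 i$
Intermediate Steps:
$x{\left(U,R \right)} = 9 - U \left(2 + R\right)$ ($x{\left(U,R \right)} = 9 - U \left(R + 2\right) = 9 - U \left(2 + R\right)$)
$S{\left(g \right)} = 9 - 6 g$ ($S{\left(g \right)} = 9 - 2 g - 4 g = 9 - 6 g$)
$\sqrt{-45635 + S{\left(188 \right)}} = \sqrt{-45635 + \left(9 - 1128\right)} = \sqrt{-45635 - 1119} = \sqrt{-46754} = i \sqrt{46754}$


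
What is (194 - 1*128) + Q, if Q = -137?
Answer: -71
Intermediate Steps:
(194 - 1*128) + Q = (194 - 1*128) - 137 = (194 - 128) - 137 = 66 - 137 = -71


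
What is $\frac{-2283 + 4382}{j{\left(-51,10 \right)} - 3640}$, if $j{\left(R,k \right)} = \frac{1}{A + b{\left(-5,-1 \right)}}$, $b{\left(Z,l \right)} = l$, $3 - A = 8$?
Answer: $- \frac{12594}{21841} \approx -0.57662$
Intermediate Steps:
$A = -5$ ($A = 3 - 8 = -5$)
$j{\left(R,k \right)} = - \frac{1}{6}$ ($j{\left(R,k \right)} = \frac{1}{-5 - 1} = \frac{1}{-6} = - \frac{1}{6}$)
$\frac{-2283 + 4382}{j{\left(-51,10 \right)} - 3640} = \frac{-2283 + 4382}{- \frac{1}{6} - 3640} = \frac{2099}{- \frac{21841}{6}} = 2099 \left(- \frac{6}{21841}\right) = - \frac{12594}{21841}$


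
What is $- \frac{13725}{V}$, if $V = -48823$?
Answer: $\frac{13725}{48823} \approx 0.28112$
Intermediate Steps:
$- \frac{13725}{V} = - \frac{13725}{-48823} = \left(-13725\right) \left(- \frac{1}{48823}\right) = \frac{13725}{48823}$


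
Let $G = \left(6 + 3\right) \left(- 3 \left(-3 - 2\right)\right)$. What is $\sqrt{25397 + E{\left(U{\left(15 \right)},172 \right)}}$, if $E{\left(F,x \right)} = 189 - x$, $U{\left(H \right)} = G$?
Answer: $\sqrt{25414} \approx 159.42$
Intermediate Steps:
$G = 135$ ($G = 9 \left(\left(-3\right) \left(-5\right)\right) = 9 \cdot 15 = 135$)
$U{\left(H \right)} = 135$
$\sqrt{25397 + E{\left(U{\left(15 \right)},172 \right)}} = \sqrt{25397 + \left(189 - 172\right)} = \sqrt{25397 + 17} = \sqrt{25414}$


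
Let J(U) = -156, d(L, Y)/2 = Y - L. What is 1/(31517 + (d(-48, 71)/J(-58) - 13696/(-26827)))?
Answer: 2092506/65947387477 ≈ 3.1730e-5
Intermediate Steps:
d(L, Y) = -2*L + 2*Y (d(L, Y) = 2*(Y - L) = -2*L + 2*Y)
1/(31517 + (d(-48, 71)/J(-58) - 13696/(-26827))) = 1/(31517 + ((-2*(-48) + 2*71)/(-156) - 13696/(-26827))) = 1/(31517 + ((96 + 142)*(-1/156) - 13696*(-1/26827))) = 1/(31517 + (238*(-1/156) + 13696/26827)) = 1/(31517 + (-119/78 + 13696/26827)) = 1/(31517 - 2124125/2092506) = 1/(65947387477/2092506) = 2092506/65947387477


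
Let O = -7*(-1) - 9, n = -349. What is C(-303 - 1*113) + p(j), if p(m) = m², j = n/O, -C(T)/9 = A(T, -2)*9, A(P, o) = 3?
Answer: 120829/4 ≈ 30207.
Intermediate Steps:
O = -2 (O = 7 - 9 = -2)
C(T) = -243 (C(T) = -27*9 = -9*27 = -243)
j = 349/2 (j = -349/(-2) = -349*(-½) = 349/2 ≈ 174.50)
C(-303 - 1*113) + p(j) = -243 + (349/2)² = -243 + 121801/4 = 120829/4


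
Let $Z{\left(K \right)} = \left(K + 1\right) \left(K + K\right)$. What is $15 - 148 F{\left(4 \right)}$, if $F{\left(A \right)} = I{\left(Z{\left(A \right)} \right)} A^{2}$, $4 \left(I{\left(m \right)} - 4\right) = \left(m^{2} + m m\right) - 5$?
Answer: $-1900897$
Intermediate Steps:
$Z{\left(K \right)} = 2 K \left(1 + K\right)$ ($Z{\left(K \right)} = \left(1 + K\right) 2 K = 2 K \left(1 + K\right)$)
$I{\left(m \right)} = \frac{11}{4} + \frac{m^{2}}{2}$ ($I{\left(m \right)} = 4 + \frac{\left(m^{2} + m m\right) - 5}{4} = 4 + \frac{\left(m^{2} + m^{2}\right) - 5}{4} = 4 + \frac{2 m^{2} - 5}{4} = 4 + \frac{-5 + 2 m^{2}}{4} = 4 + \left(- \frac{5}{4} + \frac{m^{2}}{2}\right) = \frac{11}{4} + \frac{m^{2}}{2}$)
$F{\left(A \right)} = A^{2} \left(\frac{11}{4} + 2 A^{2} \left(1 + A\right)^{2}\right)$ ($F{\left(A \right)} = \left(\frac{11}{4} + \frac{\left(2 A \left(1 + A\right)\right)^{2}}{2}\right) A^{2} = \left(\frac{11}{4} + \frac{4 A^{2} \left(1 + A\right)^{2}}{2}\right) A^{2} = \left(\frac{11}{4} + 2 A^{2} \left(1 + A\right)^{2}\right) A^{2} = A^{2} \left(\frac{11}{4} + 2 A^{2} \left(1 + A\right)^{2}\right)$)
$15 - 148 F{\left(4 \right)} = 15 - 148 \frac{4^{2} \left(11 + 8 \cdot 4^{2} \left(1 + 4\right)^{2}\right)}{4} = 15 - 148 \cdot \frac{1}{4} \cdot 16 \left(11 + 8 \cdot 16 \cdot 5^{2}\right) = 15 - 148 \cdot \frac{1}{4} \cdot 16 \left(11 + 8 \cdot 16 \cdot 25\right) = 15 - 148 \cdot \frac{1}{4} \cdot 16 \left(11 + 3200\right) = 15 - 148 \cdot \frac{1}{4} \cdot 16 \cdot 3211 = 15 - 1900912 = -1900897$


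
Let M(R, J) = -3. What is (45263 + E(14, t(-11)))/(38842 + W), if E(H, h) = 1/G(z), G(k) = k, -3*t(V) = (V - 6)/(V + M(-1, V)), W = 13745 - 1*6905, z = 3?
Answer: 67895/68523 ≈ 0.99084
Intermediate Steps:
W = 6840 (W = 13745 - 6905 = 6840)
t(V) = -(-6 + V)/(3*(-3 + V)) (t(V) = -(V - 6)/(3*(V - 3)) = -(-6 + V)/(3*(-3 + V)))
E(H, h) = ⅓ (E(H, h) = 1/3 = ⅓)
(45263 + E(14, t(-11)))/(38842 + W) = (45263 + ⅓)/(38842 + 6840) = (135790/3)/45682 = (135790/3)*(1/45682) = 67895/68523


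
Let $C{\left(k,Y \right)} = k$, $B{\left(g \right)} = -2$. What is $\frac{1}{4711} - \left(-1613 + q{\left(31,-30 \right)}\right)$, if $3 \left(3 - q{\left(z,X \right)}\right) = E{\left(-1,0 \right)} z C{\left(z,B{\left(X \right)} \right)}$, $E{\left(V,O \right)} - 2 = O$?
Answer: $\frac{31808675}{14133} \approx 2250.7$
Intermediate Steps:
$E{\left(V,O \right)} = 2 + O$
$q{\left(z,X \right)} = 3 - \frac{2 z^{2}}{3}$ ($q{\left(z,X \right)} = 3 - \frac{\left(2 + 0\right) z z}{3} = 3 - \frac{2 z z}{3} = 3 - \frac{2 z^{2}}{3}$)
$\frac{1}{4711} - \left(-1613 + q{\left(31,-30 \right)}\right) = \frac{1}{4711} + \left(1613 - \left(3 - \frac{2 \cdot 31^{2}}{3}\right)\right) = \frac{1}{4711} + \left(1613 - \left(3 - \frac{1922}{3}\right)\right) = \frac{1}{4711} + \left(1613 - - \frac{1913}{3}\right) = \frac{1}{4711} + \left(1613 + \frac{1913}{3}\right) = \frac{1}{4711} + \frac{6752}{3} = \frac{31808675}{14133}$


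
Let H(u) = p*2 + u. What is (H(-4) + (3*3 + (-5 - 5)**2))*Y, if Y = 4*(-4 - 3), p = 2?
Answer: -3052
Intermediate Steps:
Y = -28 (Y = 4*(-7) = -28)
H(u) = 4 + u (H(u) = 2*2 + u = 4 + u)
(H(-4) + (3*3 + (-5 - 5)**2))*Y = ((4 - 4) + (3*3 + (-5 - 5)**2))*(-28) = (0 + (9 + (-10)**2))*(-28) = (0 + (9 + 100))*(-28) = (0 + 109)*(-28) = 109*(-28) = -3052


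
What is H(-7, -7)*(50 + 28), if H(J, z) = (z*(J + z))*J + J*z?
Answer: -49686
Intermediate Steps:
H(J, z) = J*z + J*z*(J + z) (H(J, z) = J*z*(J + z) + J*z = J*z + J*z*(J + z))
H(-7, -7)*(50 + 28) = (-7*(-7)*(1 - 7 - 7))*(50 + 28) = -7*(-7)*(-13)*78 = -637*78 = -49686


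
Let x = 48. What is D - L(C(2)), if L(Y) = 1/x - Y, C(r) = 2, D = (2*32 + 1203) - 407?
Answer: 41375/48 ≈ 861.98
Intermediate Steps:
D = 860 (D = (64 + 1203) - 407 = 1267 - 407 = 860)
L(Y) = 1/48 - Y
D - L(C(2)) = 860 - (1/48 - 1*2) = 860 - (1/48 - 2) = 860 - 1*(-95/48) = 860 + 95/48 = 41375/48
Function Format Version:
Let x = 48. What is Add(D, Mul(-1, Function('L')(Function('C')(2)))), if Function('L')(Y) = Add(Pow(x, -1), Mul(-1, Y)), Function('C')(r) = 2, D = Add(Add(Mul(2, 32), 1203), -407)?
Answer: Rational(41375, 48) ≈ 861.98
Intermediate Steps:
D = 860 (D = Add(Add(64, 1203), -407) = Add(1267, -407) = 860)
Function('L')(Y) = Add(Rational(1, 48), Mul(-1, Y)) (Function('L')(Y) = Add(Pow(48, -1), Mul(-1, Y)) = Add(Rational(1, 48), Mul(-1, Y)))
Add(D, Mul(-1, Function('L')(Function('C')(2)))) = Add(860, Mul(-1, Add(Rational(1, 48), Mul(-1, 2)))) = Add(860, Mul(-1, Add(Rational(1, 48), -2))) = Add(860, Mul(-1, Rational(-95, 48))) = Add(860, Rational(95, 48)) = Rational(41375, 48)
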